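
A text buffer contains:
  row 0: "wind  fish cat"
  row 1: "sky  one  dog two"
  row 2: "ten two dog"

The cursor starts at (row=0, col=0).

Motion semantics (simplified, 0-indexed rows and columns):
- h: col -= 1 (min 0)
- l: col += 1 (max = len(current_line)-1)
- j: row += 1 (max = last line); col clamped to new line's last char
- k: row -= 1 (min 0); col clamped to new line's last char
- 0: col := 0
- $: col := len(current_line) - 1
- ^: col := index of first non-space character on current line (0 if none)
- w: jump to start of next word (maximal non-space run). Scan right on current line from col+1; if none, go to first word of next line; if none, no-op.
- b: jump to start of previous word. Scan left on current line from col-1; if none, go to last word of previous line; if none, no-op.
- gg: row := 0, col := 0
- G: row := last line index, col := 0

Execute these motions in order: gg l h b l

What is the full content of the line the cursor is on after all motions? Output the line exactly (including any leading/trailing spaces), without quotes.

After 1 (gg): row=0 col=0 char='w'
After 2 (l): row=0 col=1 char='i'
After 3 (h): row=0 col=0 char='w'
After 4 (b): row=0 col=0 char='w'
After 5 (l): row=0 col=1 char='i'

Answer: wind  fish cat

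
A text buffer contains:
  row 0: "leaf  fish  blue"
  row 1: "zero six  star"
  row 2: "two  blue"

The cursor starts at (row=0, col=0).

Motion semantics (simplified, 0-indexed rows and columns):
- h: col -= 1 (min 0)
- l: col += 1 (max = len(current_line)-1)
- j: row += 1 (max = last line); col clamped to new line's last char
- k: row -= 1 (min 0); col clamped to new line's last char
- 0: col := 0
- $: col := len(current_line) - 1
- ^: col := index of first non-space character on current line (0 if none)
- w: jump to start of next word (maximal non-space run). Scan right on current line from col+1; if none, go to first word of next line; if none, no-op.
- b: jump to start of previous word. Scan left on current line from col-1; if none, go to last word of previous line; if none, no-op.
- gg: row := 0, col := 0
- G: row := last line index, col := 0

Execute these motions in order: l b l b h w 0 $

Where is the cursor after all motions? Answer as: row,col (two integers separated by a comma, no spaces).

Answer: 0,15

Derivation:
After 1 (l): row=0 col=1 char='e'
After 2 (b): row=0 col=0 char='l'
After 3 (l): row=0 col=1 char='e'
After 4 (b): row=0 col=0 char='l'
After 5 (h): row=0 col=0 char='l'
After 6 (w): row=0 col=6 char='f'
After 7 (0): row=0 col=0 char='l'
After 8 ($): row=0 col=15 char='e'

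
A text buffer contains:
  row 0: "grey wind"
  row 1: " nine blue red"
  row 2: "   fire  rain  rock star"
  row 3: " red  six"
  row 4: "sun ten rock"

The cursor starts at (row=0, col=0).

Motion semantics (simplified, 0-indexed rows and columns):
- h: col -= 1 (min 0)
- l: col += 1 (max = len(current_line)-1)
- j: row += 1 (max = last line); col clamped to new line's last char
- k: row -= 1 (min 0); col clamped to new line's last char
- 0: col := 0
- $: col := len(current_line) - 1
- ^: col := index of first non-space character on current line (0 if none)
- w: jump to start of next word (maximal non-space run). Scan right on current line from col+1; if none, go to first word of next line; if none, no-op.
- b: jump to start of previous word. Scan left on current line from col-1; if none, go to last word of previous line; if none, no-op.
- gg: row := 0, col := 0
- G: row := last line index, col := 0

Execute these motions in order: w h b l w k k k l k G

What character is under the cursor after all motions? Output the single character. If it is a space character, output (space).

After 1 (w): row=0 col=5 char='w'
After 2 (h): row=0 col=4 char='_'
After 3 (b): row=0 col=0 char='g'
After 4 (l): row=0 col=1 char='r'
After 5 (w): row=0 col=5 char='w'
After 6 (k): row=0 col=5 char='w'
After 7 (k): row=0 col=5 char='w'
After 8 (k): row=0 col=5 char='w'
After 9 (l): row=0 col=6 char='i'
After 10 (k): row=0 col=6 char='i'
After 11 (G): row=4 col=0 char='s'

Answer: s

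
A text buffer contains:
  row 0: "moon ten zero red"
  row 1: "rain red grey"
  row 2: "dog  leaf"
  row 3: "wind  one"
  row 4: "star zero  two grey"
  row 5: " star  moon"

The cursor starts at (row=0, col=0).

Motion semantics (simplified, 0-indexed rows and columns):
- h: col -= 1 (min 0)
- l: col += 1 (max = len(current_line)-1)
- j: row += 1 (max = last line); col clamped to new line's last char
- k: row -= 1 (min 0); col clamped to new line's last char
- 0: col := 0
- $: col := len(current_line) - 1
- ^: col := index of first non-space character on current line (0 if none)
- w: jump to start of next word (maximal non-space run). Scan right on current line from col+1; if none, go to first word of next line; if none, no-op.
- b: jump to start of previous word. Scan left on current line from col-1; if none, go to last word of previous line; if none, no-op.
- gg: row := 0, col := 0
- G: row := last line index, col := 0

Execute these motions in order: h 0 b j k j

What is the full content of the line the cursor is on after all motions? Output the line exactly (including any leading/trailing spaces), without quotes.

After 1 (h): row=0 col=0 char='m'
After 2 (0): row=0 col=0 char='m'
After 3 (b): row=0 col=0 char='m'
After 4 (j): row=1 col=0 char='r'
After 5 (k): row=0 col=0 char='m'
After 6 (j): row=1 col=0 char='r'

Answer: rain red grey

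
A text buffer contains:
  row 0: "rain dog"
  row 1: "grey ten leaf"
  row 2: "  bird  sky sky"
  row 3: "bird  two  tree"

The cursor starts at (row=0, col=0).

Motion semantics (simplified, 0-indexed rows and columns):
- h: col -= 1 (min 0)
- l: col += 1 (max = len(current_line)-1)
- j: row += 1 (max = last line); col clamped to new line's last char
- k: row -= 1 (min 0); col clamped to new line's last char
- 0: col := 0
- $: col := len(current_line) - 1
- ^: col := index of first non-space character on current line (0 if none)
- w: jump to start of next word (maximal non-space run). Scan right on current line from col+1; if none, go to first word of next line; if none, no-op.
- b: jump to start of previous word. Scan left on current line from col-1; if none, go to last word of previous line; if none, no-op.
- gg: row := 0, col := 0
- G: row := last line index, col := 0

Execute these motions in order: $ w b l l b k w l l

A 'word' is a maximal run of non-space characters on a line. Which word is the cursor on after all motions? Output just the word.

Answer: grey

Derivation:
After 1 ($): row=0 col=7 char='g'
After 2 (w): row=1 col=0 char='g'
After 3 (b): row=0 col=5 char='d'
After 4 (l): row=0 col=6 char='o'
After 5 (l): row=0 col=7 char='g'
After 6 (b): row=0 col=5 char='d'
After 7 (k): row=0 col=5 char='d'
After 8 (w): row=1 col=0 char='g'
After 9 (l): row=1 col=1 char='r'
After 10 (l): row=1 col=2 char='e'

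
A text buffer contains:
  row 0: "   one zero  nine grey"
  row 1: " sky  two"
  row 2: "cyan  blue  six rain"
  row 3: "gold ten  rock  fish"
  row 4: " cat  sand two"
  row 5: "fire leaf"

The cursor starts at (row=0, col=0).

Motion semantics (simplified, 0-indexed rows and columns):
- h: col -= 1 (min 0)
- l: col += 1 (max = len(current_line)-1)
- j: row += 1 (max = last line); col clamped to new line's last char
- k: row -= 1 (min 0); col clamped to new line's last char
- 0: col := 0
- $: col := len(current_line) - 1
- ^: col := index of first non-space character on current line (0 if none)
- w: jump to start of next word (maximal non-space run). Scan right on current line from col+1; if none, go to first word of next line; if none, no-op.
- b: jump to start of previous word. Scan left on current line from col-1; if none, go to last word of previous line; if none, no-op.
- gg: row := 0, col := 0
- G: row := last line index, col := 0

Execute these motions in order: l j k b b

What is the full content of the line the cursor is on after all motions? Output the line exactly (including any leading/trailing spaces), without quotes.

After 1 (l): row=0 col=1 char='_'
After 2 (j): row=1 col=1 char='s'
After 3 (k): row=0 col=1 char='_'
After 4 (b): row=0 col=1 char='_'
After 5 (b): row=0 col=1 char='_'

Answer:    one zero  nine grey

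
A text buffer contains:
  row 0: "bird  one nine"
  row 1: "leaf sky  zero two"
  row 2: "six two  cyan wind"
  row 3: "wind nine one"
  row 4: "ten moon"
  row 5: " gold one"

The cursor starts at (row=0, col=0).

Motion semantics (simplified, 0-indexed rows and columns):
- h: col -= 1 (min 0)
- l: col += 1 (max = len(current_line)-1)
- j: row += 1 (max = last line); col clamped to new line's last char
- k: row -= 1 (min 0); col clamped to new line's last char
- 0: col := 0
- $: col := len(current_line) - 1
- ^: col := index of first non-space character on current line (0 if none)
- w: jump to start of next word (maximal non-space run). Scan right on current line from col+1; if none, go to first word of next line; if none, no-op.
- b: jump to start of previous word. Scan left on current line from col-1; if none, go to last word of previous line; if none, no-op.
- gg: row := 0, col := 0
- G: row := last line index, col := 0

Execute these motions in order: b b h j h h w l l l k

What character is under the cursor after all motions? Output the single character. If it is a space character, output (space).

After 1 (b): row=0 col=0 char='b'
After 2 (b): row=0 col=0 char='b'
After 3 (h): row=0 col=0 char='b'
After 4 (j): row=1 col=0 char='l'
After 5 (h): row=1 col=0 char='l'
After 6 (h): row=1 col=0 char='l'
After 7 (w): row=1 col=5 char='s'
After 8 (l): row=1 col=6 char='k'
After 9 (l): row=1 col=7 char='y'
After 10 (l): row=1 col=8 char='_'
After 11 (k): row=0 col=8 char='e'

Answer: e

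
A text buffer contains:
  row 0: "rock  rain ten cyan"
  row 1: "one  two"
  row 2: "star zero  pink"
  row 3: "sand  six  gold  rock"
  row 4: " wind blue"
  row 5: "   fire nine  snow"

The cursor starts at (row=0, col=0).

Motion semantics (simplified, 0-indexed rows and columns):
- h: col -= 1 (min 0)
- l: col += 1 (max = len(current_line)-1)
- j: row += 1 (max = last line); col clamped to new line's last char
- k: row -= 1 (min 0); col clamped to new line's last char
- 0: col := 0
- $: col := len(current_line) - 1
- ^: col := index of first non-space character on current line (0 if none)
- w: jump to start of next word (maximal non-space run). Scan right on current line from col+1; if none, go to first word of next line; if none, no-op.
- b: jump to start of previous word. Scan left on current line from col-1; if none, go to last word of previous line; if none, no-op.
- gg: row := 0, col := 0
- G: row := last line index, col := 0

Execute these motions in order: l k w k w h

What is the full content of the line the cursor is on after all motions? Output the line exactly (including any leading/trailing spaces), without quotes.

After 1 (l): row=0 col=1 char='o'
After 2 (k): row=0 col=1 char='o'
After 3 (w): row=0 col=6 char='r'
After 4 (k): row=0 col=6 char='r'
After 5 (w): row=0 col=11 char='t'
After 6 (h): row=0 col=10 char='_'

Answer: rock  rain ten cyan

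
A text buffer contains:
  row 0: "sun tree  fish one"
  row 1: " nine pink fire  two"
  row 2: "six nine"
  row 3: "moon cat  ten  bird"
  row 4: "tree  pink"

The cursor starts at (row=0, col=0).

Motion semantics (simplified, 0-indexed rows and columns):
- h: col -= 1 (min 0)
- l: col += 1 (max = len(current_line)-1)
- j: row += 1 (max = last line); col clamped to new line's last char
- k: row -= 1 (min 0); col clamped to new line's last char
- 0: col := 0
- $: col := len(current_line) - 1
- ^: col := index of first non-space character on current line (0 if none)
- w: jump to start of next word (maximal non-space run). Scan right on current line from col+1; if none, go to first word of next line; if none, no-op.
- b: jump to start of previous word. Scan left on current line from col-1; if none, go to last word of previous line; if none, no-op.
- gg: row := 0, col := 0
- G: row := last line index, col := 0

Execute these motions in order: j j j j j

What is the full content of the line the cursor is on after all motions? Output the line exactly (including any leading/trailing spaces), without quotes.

After 1 (j): row=1 col=0 char='_'
After 2 (j): row=2 col=0 char='s'
After 3 (j): row=3 col=0 char='m'
After 4 (j): row=4 col=0 char='t'
After 5 (j): row=4 col=0 char='t'

Answer: tree  pink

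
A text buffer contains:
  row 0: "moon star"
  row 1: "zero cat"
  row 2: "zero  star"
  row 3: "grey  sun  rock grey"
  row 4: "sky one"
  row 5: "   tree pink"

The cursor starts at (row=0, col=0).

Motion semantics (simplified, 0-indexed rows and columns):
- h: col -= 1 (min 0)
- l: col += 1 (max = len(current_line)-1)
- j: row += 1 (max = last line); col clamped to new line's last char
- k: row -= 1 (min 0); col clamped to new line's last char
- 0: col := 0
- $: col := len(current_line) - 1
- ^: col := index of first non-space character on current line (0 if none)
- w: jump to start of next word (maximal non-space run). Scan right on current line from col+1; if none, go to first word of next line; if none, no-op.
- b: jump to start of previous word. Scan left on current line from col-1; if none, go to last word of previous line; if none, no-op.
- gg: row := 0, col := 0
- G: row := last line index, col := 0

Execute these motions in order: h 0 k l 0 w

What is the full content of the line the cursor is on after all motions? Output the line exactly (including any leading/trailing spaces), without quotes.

After 1 (h): row=0 col=0 char='m'
After 2 (0): row=0 col=0 char='m'
After 3 (k): row=0 col=0 char='m'
After 4 (l): row=0 col=1 char='o'
After 5 (0): row=0 col=0 char='m'
After 6 (w): row=0 col=5 char='s'

Answer: moon star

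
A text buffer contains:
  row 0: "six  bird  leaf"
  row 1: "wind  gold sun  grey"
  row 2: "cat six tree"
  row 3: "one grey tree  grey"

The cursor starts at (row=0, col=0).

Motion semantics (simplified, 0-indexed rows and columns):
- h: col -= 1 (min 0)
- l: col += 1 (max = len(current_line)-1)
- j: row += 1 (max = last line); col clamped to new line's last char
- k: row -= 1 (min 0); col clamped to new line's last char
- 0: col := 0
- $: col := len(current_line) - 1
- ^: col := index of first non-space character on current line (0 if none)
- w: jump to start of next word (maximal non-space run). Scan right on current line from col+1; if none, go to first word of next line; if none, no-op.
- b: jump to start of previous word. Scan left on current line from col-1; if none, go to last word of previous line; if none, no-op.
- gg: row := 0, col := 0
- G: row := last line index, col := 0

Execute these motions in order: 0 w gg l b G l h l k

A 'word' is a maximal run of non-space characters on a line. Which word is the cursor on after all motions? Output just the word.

After 1 (0): row=0 col=0 char='s'
After 2 (w): row=0 col=5 char='b'
After 3 (gg): row=0 col=0 char='s'
After 4 (l): row=0 col=1 char='i'
After 5 (b): row=0 col=0 char='s'
After 6 (G): row=3 col=0 char='o'
After 7 (l): row=3 col=1 char='n'
After 8 (h): row=3 col=0 char='o'
After 9 (l): row=3 col=1 char='n'
After 10 (k): row=2 col=1 char='a'

Answer: cat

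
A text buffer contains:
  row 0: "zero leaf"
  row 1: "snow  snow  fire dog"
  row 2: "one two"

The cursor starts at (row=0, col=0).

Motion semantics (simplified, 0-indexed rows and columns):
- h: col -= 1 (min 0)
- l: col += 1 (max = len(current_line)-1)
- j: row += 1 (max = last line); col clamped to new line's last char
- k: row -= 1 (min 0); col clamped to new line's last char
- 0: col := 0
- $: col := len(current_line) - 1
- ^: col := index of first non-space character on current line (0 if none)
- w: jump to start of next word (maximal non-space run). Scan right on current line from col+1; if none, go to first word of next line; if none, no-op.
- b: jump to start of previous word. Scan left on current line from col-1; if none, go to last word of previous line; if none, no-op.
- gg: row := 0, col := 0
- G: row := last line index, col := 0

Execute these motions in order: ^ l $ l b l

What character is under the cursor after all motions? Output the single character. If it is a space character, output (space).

After 1 (^): row=0 col=0 char='z'
After 2 (l): row=0 col=1 char='e'
After 3 ($): row=0 col=8 char='f'
After 4 (l): row=0 col=8 char='f'
After 5 (b): row=0 col=5 char='l'
After 6 (l): row=0 col=6 char='e'

Answer: e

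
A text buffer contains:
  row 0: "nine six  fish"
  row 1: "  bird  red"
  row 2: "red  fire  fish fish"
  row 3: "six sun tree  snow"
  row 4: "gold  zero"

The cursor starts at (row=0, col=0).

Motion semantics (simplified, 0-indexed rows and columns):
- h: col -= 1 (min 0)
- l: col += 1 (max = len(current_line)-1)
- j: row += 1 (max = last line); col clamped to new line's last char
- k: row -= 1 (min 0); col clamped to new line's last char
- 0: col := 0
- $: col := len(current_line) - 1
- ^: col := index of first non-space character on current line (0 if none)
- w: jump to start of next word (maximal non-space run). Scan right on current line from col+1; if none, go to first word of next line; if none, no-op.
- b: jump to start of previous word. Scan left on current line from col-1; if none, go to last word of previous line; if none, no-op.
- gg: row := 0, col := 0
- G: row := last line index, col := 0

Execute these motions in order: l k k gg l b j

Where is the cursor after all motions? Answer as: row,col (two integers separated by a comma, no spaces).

Answer: 1,0

Derivation:
After 1 (l): row=0 col=1 char='i'
After 2 (k): row=0 col=1 char='i'
After 3 (k): row=0 col=1 char='i'
After 4 (gg): row=0 col=0 char='n'
After 5 (l): row=0 col=1 char='i'
After 6 (b): row=0 col=0 char='n'
After 7 (j): row=1 col=0 char='_'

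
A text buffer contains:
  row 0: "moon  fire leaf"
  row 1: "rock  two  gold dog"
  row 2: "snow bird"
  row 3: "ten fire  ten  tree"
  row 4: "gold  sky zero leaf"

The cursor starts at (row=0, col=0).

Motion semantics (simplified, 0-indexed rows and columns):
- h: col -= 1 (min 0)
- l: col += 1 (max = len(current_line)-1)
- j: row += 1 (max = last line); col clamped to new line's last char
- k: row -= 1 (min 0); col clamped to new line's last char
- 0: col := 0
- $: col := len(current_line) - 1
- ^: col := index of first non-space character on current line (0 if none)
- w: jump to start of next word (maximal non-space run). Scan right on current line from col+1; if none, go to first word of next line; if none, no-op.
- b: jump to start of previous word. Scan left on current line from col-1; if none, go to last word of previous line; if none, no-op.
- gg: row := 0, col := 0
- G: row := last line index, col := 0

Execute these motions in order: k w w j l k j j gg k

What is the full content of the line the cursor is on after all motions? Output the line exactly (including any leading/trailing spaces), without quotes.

Answer: moon  fire leaf

Derivation:
After 1 (k): row=0 col=0 char='m'
After 2 (w): row=0 col=6 char='f'
After 3 (w): row=0 col=11 char='l'
After 4 (j): row=1 col=11 char='g'
After 5 (l): row=1 col=12 char='o'
After 6 (k): row=0 col=12 char='e'
After 7 (j): row=1 col=12 char='o'
After 8 (j): row=2 col=8 char='d'
After 9 (gg): row=0 col=0 char='m'
After 10 (k): row=0 col=0 char='m'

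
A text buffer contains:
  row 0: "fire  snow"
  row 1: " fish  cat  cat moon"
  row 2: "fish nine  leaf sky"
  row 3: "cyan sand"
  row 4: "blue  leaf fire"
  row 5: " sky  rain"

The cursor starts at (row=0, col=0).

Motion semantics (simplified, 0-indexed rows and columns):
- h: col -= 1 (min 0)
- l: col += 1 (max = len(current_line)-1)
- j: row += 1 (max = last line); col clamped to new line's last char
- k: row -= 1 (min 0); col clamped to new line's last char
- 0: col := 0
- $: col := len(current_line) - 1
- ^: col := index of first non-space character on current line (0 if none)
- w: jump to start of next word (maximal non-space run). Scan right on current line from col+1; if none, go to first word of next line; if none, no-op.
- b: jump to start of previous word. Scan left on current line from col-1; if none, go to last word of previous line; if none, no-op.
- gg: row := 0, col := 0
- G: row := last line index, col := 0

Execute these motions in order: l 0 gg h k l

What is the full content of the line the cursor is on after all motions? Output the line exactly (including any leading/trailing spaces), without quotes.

After 1 (l): row=0 col=1 char='i'
After 2 (0): row=0 col=0 char='f'
After 3 (gg): row=0 col=0 char='f'
After 4 (h): row=0 col=0 char='f'
After 5 (k): row=0 col=0 char='f'
After 6 (l): row=0 col=1 char='i'

Answer: fire  snow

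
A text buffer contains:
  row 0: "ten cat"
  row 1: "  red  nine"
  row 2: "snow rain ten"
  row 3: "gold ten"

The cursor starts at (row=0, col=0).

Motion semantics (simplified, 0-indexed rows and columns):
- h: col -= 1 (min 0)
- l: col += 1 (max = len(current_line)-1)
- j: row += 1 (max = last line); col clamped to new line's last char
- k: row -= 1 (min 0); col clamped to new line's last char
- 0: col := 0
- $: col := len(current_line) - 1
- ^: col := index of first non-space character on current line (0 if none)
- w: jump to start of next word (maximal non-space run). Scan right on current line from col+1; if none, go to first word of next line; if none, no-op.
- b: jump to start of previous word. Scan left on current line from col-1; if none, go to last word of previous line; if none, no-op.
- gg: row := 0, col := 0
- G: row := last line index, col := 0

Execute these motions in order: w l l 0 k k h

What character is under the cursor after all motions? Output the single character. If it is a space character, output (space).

After 1 (w): row=0 col=4 char='c'
After 2 (l): row=0 col=5 char='a'
After 3 (l): row=0 col=6 char='t'
After 4 (0): row=0 col=0 char='t'
After 5 (k): row=0 col=0 char='t'
After 6 (k): row=0 col=0 char='t'
After 7 (h): row=0 col=0 char='t'

Answer: t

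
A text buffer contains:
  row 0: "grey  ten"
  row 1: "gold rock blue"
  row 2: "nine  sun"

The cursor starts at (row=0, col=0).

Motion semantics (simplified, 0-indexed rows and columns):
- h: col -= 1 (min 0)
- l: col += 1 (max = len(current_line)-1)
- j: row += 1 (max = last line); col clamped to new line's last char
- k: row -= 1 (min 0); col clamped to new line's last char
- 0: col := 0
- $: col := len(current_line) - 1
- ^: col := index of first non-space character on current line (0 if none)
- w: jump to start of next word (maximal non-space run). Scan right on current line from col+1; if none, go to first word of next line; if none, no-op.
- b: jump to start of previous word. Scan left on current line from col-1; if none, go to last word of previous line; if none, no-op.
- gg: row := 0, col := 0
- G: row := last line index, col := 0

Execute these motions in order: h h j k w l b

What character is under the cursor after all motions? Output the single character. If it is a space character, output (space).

Answer: t

Derivation:
After 1 (h): row=0 col=0 char='g'
After 2 (h): row=0 col=0 char='g'
After 3 (j): row=1 col=0 char='g'
After 4 (k): row=0 col=0 char='g'
After 5 (w): row=0 col=6 char='t'
After 6 (l): row=0 col=7 char='e'
After 7 (b): row=0 col=6 char='t'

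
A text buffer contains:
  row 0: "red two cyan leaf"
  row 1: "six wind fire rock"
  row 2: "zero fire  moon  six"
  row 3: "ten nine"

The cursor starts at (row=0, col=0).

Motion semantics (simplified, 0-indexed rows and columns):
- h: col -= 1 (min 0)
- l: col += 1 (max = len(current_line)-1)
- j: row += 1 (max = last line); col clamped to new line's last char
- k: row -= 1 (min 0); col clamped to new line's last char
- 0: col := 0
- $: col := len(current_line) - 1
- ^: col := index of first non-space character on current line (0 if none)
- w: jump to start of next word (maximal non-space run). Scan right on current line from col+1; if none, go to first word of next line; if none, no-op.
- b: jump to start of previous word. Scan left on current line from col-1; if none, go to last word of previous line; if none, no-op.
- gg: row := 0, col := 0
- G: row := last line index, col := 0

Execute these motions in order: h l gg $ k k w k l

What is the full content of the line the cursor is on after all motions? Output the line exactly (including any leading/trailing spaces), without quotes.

Answer: red two cyan leaf

Derivation:
After 1 (h): row=0 col=0 char='r'
After 2 (l): row=0 col=1 char='e'
After 3 (gg): row=0 col=0 char='r'
After 4 ($): row=0 col=16 char='f'
After 5 (k): row=0 col=16 char='f'
After 6 (k): row=0 col=16 char='f'
After 7 (w): row=1 col=0 char='s'
After 8 (k): row=0 col=0 char='r'
After 9 (l): row=0 col=1 char='e'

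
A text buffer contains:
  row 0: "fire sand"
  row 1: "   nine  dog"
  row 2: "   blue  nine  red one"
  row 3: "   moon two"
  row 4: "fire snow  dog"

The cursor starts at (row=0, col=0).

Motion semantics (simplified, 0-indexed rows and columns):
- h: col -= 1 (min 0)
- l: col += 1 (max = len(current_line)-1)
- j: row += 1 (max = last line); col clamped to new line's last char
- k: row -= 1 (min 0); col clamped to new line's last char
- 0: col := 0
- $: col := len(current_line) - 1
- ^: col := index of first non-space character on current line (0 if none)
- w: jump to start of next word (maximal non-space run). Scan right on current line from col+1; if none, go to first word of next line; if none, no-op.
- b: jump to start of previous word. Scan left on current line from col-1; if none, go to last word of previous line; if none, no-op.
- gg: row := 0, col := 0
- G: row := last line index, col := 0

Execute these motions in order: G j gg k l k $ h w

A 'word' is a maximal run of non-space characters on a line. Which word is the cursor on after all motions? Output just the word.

After 1 (G): row=4 col=0 char='f'
After 2 (j): row=4 col=0 char='f'
After 3 (gg): row=0 col=0 char='f'
After 4 (k): row=0 col=0 char='f'
After 5 (l): row=0 col=1 char='i'
After 6 (k): row=0 col=1 char='i'
After 7 ($): row=0 col=8 char='d'
After 8 (h): row=0 col=7 char='n'
After 9 (w): row=1 col=3 char='n'

Answer: nine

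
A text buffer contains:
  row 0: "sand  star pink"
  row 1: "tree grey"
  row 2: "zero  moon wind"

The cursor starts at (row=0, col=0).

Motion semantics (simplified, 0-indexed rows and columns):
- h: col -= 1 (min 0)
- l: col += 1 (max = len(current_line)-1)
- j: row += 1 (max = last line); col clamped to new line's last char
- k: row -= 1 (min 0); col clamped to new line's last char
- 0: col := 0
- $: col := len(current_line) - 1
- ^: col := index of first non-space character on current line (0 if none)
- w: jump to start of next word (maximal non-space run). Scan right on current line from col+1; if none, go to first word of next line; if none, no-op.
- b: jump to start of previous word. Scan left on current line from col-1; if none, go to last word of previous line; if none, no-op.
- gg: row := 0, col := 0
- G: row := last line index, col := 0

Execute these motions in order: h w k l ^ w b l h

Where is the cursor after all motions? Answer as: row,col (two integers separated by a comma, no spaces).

Answer: 0,0

Derivation:
After 1 (h): row=0 col=0 char='s'
After 2 (w): row=0 col=6 char='s'
After 3 (k): row=0 col=6 char='s'
After 4 (l): row=0 col=7 char='t'
After 5 (^): row=0 col=0 char='s'
After 6 (w): row=0 col=6 char='s'
After 7 (b): row=0 col=0 char='s'
After 8 (l): row=0 col=1 char='a'
After 9 (h): row=0 col=0 char='s'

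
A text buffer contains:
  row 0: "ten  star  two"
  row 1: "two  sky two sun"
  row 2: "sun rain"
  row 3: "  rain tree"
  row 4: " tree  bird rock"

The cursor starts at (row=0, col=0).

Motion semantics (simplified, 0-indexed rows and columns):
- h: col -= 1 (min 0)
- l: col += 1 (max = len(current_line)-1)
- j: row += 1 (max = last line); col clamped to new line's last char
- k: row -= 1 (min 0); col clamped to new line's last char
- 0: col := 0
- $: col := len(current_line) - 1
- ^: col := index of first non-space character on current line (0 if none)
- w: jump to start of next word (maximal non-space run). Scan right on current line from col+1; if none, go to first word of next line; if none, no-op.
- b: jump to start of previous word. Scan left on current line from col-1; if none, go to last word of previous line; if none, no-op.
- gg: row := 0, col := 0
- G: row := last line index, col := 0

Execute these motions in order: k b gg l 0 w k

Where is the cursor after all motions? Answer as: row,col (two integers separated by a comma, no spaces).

After 1 (k): row=0 col=0 char='t'
After 2 (b): row=0 col=0 char='t'
After 3 (gg): row=0 col=0 char='t'
After 4 (l): row=0 col=1 char='e'
After 5 (0): row=0 col=0 char='t'
After 6 (w): row=0 col=5 char='s'
After 7 (k): row=0 col=5 char='s'

Answer: 0,5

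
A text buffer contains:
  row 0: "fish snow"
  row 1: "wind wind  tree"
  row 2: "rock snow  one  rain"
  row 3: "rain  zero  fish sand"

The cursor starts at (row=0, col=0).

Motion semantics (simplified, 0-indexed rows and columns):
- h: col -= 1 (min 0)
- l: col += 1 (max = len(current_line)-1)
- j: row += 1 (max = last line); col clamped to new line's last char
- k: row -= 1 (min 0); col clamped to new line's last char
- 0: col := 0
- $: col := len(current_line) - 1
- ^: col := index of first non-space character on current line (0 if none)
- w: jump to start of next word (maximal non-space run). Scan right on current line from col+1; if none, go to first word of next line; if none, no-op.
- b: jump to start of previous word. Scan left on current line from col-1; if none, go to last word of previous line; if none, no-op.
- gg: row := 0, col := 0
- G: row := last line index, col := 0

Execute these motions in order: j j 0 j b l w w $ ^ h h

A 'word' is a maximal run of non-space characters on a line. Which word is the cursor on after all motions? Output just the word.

Answer: rain

Derivation:
After 1 (j): row=1 col=0 char='w'
After 2 (j): row=2 col=0 char='r'
After 3 (0): row=2 col=0 char='r'
After 4 (j): row=3 col=0 char='r'
After 5 (b): row=2 col=16 char='r'
After 6 (l): row=2 col=17 char='a'
After 7 (w): row=3 col=0 char='r'
After 8 (w): row=3 col=6 char='z'
After 9 ($): row=3 col=20 char='d'
After 10 (^): row=3 col=0 char='r'
After 11 (h): row=3 col=0 char='r'
After 12 (h): row=3 col=0 char='r'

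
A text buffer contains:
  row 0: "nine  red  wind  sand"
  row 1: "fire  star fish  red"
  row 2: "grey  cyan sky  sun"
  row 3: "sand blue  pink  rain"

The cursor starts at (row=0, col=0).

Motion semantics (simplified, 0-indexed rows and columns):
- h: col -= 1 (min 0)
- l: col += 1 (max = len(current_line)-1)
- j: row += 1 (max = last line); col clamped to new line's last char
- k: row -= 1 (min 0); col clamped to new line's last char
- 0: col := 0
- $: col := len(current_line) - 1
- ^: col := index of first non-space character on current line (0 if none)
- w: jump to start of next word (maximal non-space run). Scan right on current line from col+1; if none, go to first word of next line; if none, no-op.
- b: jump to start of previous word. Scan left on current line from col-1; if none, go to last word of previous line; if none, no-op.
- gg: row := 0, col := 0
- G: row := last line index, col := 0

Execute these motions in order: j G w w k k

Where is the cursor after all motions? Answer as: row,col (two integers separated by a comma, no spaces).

Answer: 1,11

Derivation:
After 1 (j): row=1 col=0 char='f'
After 2 (G): row=3 col=0 char='s'
After 3 (w): row=3 col=5 char='b'
After 4 (w): row=3 col=11 char='p'
After 5 (k): row=2 col=11 char='s'
After 6 (k): row=1 col=11 char='f'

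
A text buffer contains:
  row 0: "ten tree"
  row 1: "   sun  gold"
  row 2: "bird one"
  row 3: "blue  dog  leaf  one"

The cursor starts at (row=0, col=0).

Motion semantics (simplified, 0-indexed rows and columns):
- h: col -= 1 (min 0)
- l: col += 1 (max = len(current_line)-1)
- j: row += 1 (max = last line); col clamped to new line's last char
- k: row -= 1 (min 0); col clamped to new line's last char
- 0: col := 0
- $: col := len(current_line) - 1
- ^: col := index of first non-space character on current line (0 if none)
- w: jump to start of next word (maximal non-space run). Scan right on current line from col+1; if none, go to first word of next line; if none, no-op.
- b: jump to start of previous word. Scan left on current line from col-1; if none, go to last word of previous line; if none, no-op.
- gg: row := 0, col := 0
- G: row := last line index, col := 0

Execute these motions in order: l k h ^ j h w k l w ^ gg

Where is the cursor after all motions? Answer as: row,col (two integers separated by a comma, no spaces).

After 1 (l): row=0 col=1 char='e'
After 2 (k): row=0 col=1 char='e'
After 3 (h): row=0 col=0 char='t'
After 4 (^): row=0 col=0 char='t'
After 5 (j): row=1 col=0 char='_'
After 6 (h): row=1 col=0 char='_'
After 7 (w): row=1 col=3 char='s'
After 8 (k): row=0 col=3 char='_'
After 9 (l): row=0 col=4 char='t'
After 10 (w): row=1 col=3 char='s'
After 11 (^): row=1 col=3 char='s'
After 12 (gg): row=0 col=0 char='t'

Answer: 0,0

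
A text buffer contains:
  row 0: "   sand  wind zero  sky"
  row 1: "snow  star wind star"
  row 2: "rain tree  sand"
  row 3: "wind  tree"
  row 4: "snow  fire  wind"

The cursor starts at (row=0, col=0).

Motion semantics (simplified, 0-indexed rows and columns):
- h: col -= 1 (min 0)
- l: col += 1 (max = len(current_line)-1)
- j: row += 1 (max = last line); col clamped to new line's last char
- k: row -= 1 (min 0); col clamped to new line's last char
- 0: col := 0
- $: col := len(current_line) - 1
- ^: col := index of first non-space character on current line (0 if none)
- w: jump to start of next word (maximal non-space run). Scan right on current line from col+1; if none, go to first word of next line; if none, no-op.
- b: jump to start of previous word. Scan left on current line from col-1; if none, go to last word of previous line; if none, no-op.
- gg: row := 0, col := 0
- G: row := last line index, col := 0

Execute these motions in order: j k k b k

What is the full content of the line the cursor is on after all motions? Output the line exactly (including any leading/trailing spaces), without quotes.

After 1 (j): row=1 col=0 char='s'
After 2 (k): row=0 col=0 char='_'
After 3 (k): row=0 col=0 char='_'
After 4 (b): row=0 col=0 char='_'
After 5 (k): row=0 col=0 char='_'

Answer:    sand  wind zero  sky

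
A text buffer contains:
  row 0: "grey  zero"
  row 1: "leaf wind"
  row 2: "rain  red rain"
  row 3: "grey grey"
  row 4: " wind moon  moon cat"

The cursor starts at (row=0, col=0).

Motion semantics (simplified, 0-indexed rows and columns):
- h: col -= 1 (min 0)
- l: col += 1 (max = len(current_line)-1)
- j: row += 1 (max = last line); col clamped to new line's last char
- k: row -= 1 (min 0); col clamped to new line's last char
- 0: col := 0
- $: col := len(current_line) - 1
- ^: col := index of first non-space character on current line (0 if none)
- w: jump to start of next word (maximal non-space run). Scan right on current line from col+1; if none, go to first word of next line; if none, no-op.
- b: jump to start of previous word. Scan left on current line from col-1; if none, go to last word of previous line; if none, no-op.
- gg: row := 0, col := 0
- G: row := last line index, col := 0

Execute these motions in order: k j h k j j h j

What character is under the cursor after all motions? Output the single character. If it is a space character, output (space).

After 1 (k): row=0 col=0 char='g'
After 2 (j): row=1 col=0 char='l'
After 3 (h): row=1 col=0 char='l'
After 4 (k): row=0 col=0 char='g'
After 5 (j): row=1 col=0 char='l'
After 6 (j): row=2 col=0 char='r'
After 7 (h): row=2 col=0 char='r'
After 8 (j): row=3 col=0 char='g'

Answer: g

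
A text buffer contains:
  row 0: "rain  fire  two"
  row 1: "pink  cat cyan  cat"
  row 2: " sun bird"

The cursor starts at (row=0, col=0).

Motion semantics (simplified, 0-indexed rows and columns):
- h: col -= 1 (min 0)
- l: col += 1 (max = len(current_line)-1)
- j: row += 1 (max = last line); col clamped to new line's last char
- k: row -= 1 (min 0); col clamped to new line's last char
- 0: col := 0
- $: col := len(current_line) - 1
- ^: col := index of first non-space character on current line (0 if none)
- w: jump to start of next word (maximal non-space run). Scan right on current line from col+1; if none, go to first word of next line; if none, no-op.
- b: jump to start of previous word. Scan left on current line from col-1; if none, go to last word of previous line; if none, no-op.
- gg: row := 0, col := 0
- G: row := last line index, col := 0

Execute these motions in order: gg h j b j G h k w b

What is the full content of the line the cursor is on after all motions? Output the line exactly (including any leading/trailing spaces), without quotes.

Answer: pink  cat cyan  cat

Derivation:
After 1 (gg): row=0 col=0 char='r'
After 2 (h): row=0 col=0 char='r'
After 3 (j): row=1 col=0 char='p'
After 4 (b): row=0 col=12 char='t'
After 5 (j): row=1 col=12 char='a'
After 6 (G): row=2 col=0 char='_'
After 7 (h): row=2 col=0 char='_'
After 8 (k): row=1 col=0 char='p'
After 9 (w): row=1 col=6 char='c'
After 10 (b): row=1 col=0 char='p'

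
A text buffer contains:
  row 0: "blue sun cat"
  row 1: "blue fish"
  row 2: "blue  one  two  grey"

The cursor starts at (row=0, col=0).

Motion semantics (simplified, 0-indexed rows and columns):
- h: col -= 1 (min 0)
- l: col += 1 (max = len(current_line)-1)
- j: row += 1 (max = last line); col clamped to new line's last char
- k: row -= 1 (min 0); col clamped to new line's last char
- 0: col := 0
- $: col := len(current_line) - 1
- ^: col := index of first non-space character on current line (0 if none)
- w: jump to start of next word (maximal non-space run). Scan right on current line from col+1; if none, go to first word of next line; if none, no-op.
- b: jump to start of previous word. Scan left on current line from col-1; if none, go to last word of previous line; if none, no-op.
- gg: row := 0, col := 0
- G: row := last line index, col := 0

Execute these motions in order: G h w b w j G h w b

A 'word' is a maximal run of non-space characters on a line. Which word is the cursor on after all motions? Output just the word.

After 1 (G): row=2 col=0 char='b'
After 2 (h): row=2 col=0 char='b'
After 3 (w): row=2 col=6 char='o'
After 4 (b): row=2 col=0 char='b'
After 5 (w): row=2 col=6 char='o'
After 6 (j): row=2 col=6 char='o'
After 7 (G): row=2 col=0 char='b'
After 8 (h): row=2 col=0 char='b'
After 9 (w): row=2 col=6 char='o'
After 10 (b): row=2 col=0 char='b'

Answer: blue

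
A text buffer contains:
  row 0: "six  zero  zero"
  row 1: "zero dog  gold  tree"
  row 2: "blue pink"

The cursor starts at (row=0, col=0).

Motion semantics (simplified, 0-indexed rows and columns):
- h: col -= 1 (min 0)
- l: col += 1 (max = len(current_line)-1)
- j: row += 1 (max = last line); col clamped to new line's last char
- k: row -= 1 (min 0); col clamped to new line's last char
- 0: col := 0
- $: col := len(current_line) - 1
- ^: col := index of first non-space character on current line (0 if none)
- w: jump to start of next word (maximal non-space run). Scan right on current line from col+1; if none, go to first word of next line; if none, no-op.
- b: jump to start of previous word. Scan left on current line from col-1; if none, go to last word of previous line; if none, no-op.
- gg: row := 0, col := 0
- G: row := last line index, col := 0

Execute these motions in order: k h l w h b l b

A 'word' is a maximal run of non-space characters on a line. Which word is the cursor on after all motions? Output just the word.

Answer: six

Derivation:
After 1 (k): row=0 col=0 char='s'
After 2 (h): row=0 col=0 char='s'
After 3 (l): row=0 col=1 char='i'
After 4 (w): row=0 col=5 char='z'
After 5 (h): row=0 col=4 char='_'
After 6 (b): row=0 col=0 char='s'
After 7 (l): row=0 col=1 char='i'
After 8 (b): row=0 col=0 char='s'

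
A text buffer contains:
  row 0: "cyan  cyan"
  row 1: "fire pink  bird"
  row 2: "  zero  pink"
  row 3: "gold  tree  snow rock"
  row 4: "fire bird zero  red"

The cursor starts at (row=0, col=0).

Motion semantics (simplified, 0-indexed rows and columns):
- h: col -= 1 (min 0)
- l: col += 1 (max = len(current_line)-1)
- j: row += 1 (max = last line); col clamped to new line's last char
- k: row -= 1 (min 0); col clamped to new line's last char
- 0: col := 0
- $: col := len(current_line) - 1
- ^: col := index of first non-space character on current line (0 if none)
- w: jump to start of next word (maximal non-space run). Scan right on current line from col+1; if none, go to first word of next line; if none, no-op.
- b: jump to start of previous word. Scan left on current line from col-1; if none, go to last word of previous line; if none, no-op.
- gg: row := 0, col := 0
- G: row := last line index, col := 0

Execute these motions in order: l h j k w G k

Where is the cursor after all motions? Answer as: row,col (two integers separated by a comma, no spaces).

Answer: 3,0

Derivation:
After 1 (l): row=0 col=1 char='y'
After 2 (h): row=0 col=0 char='c'
After 3 (j): row=1 col=0 char='f'
After 4 (k): row=0 col=0 char='c'
After 5 (w): row=0 col=6 char='c'
After 6 (G): row=4 col=0 char='f'
After 7 (k): row=3 col=0 char='g'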